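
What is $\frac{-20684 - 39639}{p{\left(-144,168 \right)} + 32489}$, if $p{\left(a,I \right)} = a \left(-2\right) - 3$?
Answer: $- \frac{60323}{32774} \approx -1.8406$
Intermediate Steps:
$p{\left(a,I \right)} = -3 - 2 a$ ($p{\left(a,I \right)} = - 2 a - 3 = -3 - 2 a$)
$\frac{-20684 - 39639}{p{\left(-144,168 \right)} + 32489} = \frac{-20684 - 39639}{\left(-3 - -288\right) + 32489} = - \frac{60323}{\left(-3 + 288\right) + 32489} = - \frac{60323}{285 + 32489} = - \frac{60323}{32774}$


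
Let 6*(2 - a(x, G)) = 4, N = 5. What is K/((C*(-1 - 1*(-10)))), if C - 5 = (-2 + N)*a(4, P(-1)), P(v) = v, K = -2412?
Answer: -268/9 ≈ -29.778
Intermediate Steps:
a(x, G) = 4/3 (a(x, G) = 2 - ⅙*4 = 2 - ⅔ = 4/3)
C = 9 (C = 5 + (-2 + 5)*(4/3) = 5 + 3*(4/3) = 5 + 4 = 9)
K/((C*(-1 - 1*(-10)))) = -2412*1/(9*(-1 - 1*(-10))) = -2412*1/(9*(-1 + 10)) = -2412/(9*9) = -2412/81 = -2412*1/81 = -268/9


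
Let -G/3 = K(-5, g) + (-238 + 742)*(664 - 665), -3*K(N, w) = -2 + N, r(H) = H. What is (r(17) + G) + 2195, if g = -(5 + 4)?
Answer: 3717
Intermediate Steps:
g = -9 (g = -1*9 = -9)
K(N, w) = ⅔ - N/3 (K(N, w) = -(-2 + N)/3 = ⅔ - N/3)
G = 1505 (G = -3*((⅔ - ⅓*(-5)) + (-238 + 742)*(664 - 665)) = -3*((⅔ + 5/3) + 504*(-1)) = -3*(7/3 - 504) = -3*(-1505/3) = 1505)
(r(17) + G) + 2195 = (17 + 1505) + 2195 = 1522 + 2195 = 3717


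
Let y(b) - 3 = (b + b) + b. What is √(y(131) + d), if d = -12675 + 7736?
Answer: I*√4543 ≈ 67.402*I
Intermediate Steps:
y(b) = 3 + 3*b (y(b) = 3 + ((b + b) + b) = 3 + (2*b + b) = 3 + 3*b)
d = -4939
√(y(131) + d) = √((3 + 3*131) - 4939) = √((3 + 393) - 4939) = √(396 - 4939) = √(-4543) = I*√4543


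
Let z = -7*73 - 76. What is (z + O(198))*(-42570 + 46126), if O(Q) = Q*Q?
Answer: 137322052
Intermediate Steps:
z = -587 (z = -511 - 76 = -587)
O(Q) = Q²
(z + O(198))*(-42570 + 46126) = (-587 + 198²)*(-42570 + 46126) = (-587 + 39204)*3556 = 38617*3556 = 137322052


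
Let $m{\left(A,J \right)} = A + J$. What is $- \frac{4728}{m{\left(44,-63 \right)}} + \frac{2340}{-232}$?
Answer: $\frac{263109}{1102} \approx 238.76$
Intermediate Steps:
$- \frac{4728}{m{\left(44,-63 \right)}} + \frac{2340}{-232} = - \frac{4728}{44 - 63} + \frac{2340}{-232} = - \frac{4728}{-19} + 2340 \left(- \frac{1}{232}\right) = \left(-4728\right) \left(- \frac{1}{19}\right) - \frac{585}{58} = \frac{4728}{19} - \frac{585}{58} = \frac{263109}{1102}$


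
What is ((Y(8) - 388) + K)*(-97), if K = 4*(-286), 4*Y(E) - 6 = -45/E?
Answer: 4755037/32 ≈ 1.4860e+5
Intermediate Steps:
Y(E) = 3/2 - 45/(4*E) (Y(E) = 3/2 + (-45/E)/4 = 3/2 - 45/(4*E))
K = -1144
((Y(8) - 388) + K)*(-97) = (((3/4)*(-15 + 2*8)/8 - 388) - 1144)*(-97) = (((3/4)*(1/8)*(-15 + 16) - 388) - 1144)*(-97) = (((3/4)*(1/8)*1 - 388) - 1144)*(-97) = ((3/32 - 388) - 1144)*(-97) = (-12413/32 - 1144)*(-97) = -49021/32*(-97) = 4755037/32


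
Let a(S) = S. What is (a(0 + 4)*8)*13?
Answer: 416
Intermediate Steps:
(a(0 + 4)*8)*13 = ((0 + 4)*8)*13 = (4*8)*13 = 32*13 = 416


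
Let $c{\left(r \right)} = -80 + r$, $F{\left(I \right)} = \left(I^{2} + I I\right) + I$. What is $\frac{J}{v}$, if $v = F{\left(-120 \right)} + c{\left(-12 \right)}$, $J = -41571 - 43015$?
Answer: $- \frac{42293}{14294} \approx -2.9588$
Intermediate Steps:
$F{\left(I \right)} = I + 2 I^{2}$ ($F{\left(I \right)} = \left(I^{2} + I^{2}\right) + I = 2 I^{2} + I = I + 2 I^{2}$)
$J = -84586$
$v = 28588$ ($v = - 120 \left(1 + 2 \left(-120\right)\right) - 92 = - 120 \left(1 - 240\right) - 92 = \left(-120\right) \left(-239\right) - 92 = 28680 - 92 = 28588$)
$\frac{J}{v} = - \frac{84586}{28588} = \left(-84586\right) \frac{1}{28588} = - \frac{42293}{14294}$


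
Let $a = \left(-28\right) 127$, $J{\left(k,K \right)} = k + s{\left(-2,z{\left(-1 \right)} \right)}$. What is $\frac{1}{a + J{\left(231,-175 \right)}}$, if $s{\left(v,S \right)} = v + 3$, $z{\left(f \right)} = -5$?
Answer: $- \frac{1}{3324} \approx -0.00030084$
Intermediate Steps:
$s{\left(v,S \right)} = 3 + v$
$J{\left(k,K \right)} = 1 + k$ ($J{\left(k,K \right)} = k + \left(3 - 2\right) = k + 1 = 1 + k$)
$a = -3556$
$\frac{1}{a + J{\left(231,-175 \right)}} = \frac{1}{-3556 + \left(1 + 231\right)} = \frac{1}{-3556 + 232} = \frac{1}{-3324} = - \frac{1}{3324}$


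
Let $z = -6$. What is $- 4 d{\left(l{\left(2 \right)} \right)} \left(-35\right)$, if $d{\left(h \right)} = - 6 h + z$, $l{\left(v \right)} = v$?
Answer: $-2520$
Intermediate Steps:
$d{\left(h \right)} = -6 - 6 h$ ($d{\left(h \right)} = - 6 h - 6 = -6 - 6 h$)
$- 4 d{\left(l{\left(2 \right)} \right)} \left(-35\right) = - 4 \left(-6 - 12\right) \left(-35\right) = \left(-4\right) \left(-18\right) \left(-35\right) = 72 \left(-35\right) = -2520$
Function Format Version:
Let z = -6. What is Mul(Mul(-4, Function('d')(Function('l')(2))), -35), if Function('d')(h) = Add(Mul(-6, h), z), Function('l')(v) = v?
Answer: -2520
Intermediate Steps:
Function('d')(h) = Add(-6, Mul(-6, h)) (Function('d')(h) = Add(Mul(-6, h), -6) = Add(-6, Mul(-6, h)))
Mul(Mul(-4, Function('d')(Function('l')(2))), -35) = Mul(Mul(-4, Add(-6, Mul(-6, 2))), -35) = Mul(Mul(-4, Add(-6, -12)), -35) = Mul(Mul(-4, -18), -35) = Mul(72, -35) = -2520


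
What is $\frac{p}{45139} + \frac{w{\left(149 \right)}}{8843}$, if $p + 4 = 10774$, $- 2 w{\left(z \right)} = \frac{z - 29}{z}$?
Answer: $\frac{14187919050}{59475462373} \approx 0.23855$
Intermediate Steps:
$w{\left(z \right)} = - \frac{-29 + z}{2 z}$ ($w{\left(z \right)} = - \frac{\left(z - 29\right) \frac{1}{z}}{2} = - \frac{\left(-29 + z\right) \frac{1}{z}}{2} = - \frac{\frac{1}{z} \left(-29 + z\right)}{2} = - \frac{-29 + z}{2 z}$)
$p = 10770$ ($p = -4 + 10774 = 10770$)
$\frac{p}{45139} + \frac{w{\left(149 \right)}}{8843} = \frac{10770}{45139} + \frac{\frac{1}{2} \cdot \frac{1}{149} \left(29 - 149\right)}{8843} = 10770 \cdot \frac{1}{45139} + \frac{1}{2} \cdot \frac{1}{149} \left(29 - 149\right) \frac{1}{8843} = \frac{10770}{45139} + \frac{1}{2} \cdot \frac{1}{149} \left(-120\right) \frac{1}{8843} = \frac{10770}{45139} - \frac{60}{1317607} = \frac{14187919050}{59475462373}$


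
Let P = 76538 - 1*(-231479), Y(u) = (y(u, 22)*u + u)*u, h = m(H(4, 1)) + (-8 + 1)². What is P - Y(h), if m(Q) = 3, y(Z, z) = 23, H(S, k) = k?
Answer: 243121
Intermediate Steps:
h = 52 (h = 3 + (-8 + 1)² = 3 + (-7)² = 3 + 49 = 52)
Y(u) = 24*u² (Y(u) = (23*u + u)*u = (24*u)*u = 24*u²)
P = 308017 (P = 76538 + 231479 = 308017)
P - Y(h) = 308017 - 24*52² = 308017 - 24*2704 = 308017 - 1*64896 = 308017 - 64896 = 243121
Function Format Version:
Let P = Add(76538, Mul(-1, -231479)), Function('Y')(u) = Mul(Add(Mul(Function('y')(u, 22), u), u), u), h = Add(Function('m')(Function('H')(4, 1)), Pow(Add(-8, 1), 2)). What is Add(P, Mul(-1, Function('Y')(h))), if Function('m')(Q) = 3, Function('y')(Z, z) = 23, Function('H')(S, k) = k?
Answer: 243121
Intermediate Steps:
h = 52 (h = Add(3, Pow(Add(-8, 1), 2)) = Add(3, Pow(-7, 2)) = Add(3, 49) = 52)
Function('Y')(u) = Mul(24, Pow(u, 2)) (Function('Y')(u) = Mul(Add(Mul(23, u), u), u) = Mul(Mul(24, u), u) = Mul(24, Pow(u, 2)))
P = 308017 (P = Add(76538, 231479) = 308017)
Add(P, Mul(-1, Function('Y')(h))) = Add(308017, Mul(-1, Mul(24, Pow(52, 2)))) = Add(308017, Mul(-1, Mul(24, 2704))) = Add(308017, Mul(-1, 64896)) = Add(308017, -64896) = 243121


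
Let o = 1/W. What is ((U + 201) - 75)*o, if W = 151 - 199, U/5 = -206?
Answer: 113/6 ≈ 18.833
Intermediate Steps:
U = -1030 (U = 5*(-206) = -1030)
W = -48
o = -1/48 (o = 1/(-48) = -1/48 ≈ -0.020833)
((U + 201) - 75)*o = ((-1030 + 201) - 75)*(-1/48) = (-829 - 75)*(-1/48) = -904*(-1/48) = 113/6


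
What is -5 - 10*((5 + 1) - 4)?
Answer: -25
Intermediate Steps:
-5 - 10*((5 + 1) - 4) = -5 - 10*(6 - 4) = -5 - 10*2 = -5 - 20 = -25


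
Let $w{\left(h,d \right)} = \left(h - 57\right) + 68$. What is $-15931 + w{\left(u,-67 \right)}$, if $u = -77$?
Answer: $-15997$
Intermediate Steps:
$w{\left(h,d \right)} = 11 + h$ ($w{\left(h,d \right)} = \left(-57 + h\right) + 68 = 11 + h$)
$-15931 + w{\left(u,-67 \right)} = -15931 + \left(11 - 77\right) = -15931 - 66 = -15997$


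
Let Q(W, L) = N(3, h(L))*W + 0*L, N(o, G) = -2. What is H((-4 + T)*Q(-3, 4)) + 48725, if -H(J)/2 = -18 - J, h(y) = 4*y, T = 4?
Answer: 48761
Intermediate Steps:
Q(W, L) = -2*W (Q(W, L) = -2*W + 0*L = -2*W + 0 = -2*W)
H(J) = 36 + 2*J (H(J) = -2*(-18 - J) = 36 + 2*J)
H((-4 + T)*Q(-3, 4)) + 48725 = (36 + 2*((-4 + 4)*(-2*(-3)))) + 48725 = (36 + 2*(0*6)) + 48725 = (36 + 2*0) + 48725 = (36 + 0) + 48725 = 36 + 48725 = 48761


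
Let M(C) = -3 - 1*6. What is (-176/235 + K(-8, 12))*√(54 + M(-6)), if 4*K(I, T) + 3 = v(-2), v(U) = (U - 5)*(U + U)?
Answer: 15513*√5/940 ≈ 36.902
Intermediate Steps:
v(U) = 2*U*(-5 + U) (v(U) = (-5 + U)*(2*U) = 2*U*(-5 + U))
K(I, T) = 25/4 (K(I, T) = -¾ + (2*(-2)*(-5 - 2))/4 = -¾ + (2*(-2)*(-7))/4 = -¾ + (¼)*28 = -¾ + 7 = 25/4)
M(C) = -9 (M(C) = -3 - 6 = -9)
(-176/235 + K(-8, 12))*√(54 + M(-6)) = (-176/235 + 25/4)*√(54 - 9) = (-176*1/235 + 25/4)*√45 = (-176/235 + 25/4)*(3*√5) = 5171*(3*√5)/940 = 15513*√5/940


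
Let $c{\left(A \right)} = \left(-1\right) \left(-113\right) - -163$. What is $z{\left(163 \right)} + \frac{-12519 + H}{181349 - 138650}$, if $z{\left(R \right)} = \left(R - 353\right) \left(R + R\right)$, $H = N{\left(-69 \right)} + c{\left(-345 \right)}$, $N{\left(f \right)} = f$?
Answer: $- \frac{881596124}{14233} \approx -61940.0$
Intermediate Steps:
$c{\left(A \right)} = 276$ ($c{\left(A \right)} = 113 + 163 = 276$)
$H = 207$ ($H = -69 + 276 = 207$)
$z{\left(R \right)} = 2 R \left(-353 + R\right)$ ($z{\left(R \right)} = \left(-353 + R\right) 2 R = 2 R \left(-353 + R\right)$)
$z{\left(163 \right)} + \frac{-12519 + H}{181349 - 138650} = 2 \cdot 163 \left(-353 + 163\right) + \frac{-12519 + 207}{181349 - 138650} = 2 \cdot 163 \left(-190\right) - \frac{12312}{42699} = -61940 - \frac{4104}{14233} = - \frac{881596124}{14233}$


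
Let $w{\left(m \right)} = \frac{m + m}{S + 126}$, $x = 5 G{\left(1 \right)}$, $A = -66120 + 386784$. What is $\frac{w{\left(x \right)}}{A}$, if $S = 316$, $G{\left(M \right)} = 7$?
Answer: $\frac{35}{70866744} \approx 4.9388 \cdot 10^{-7}$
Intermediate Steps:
$A = 320664$
$x = 35$ ($x = 5 \cdot 7 = 35$)
$w{\left(m \right)} = \frac{m}{221}$ ($w{\left(m \right)} = \frac{m + m}{316 + 126} = \frac{2 m}{442} = 2 m \frac{1}{442} = \frac{m}{221}$)
$\frac{w{\left(x \right)}}{A} = \frac{\frac{1}{221} \cdot 35}{320664} = \frac{35}{221} \cdot \frac{1}{320664} = \frac{35}{70866744}$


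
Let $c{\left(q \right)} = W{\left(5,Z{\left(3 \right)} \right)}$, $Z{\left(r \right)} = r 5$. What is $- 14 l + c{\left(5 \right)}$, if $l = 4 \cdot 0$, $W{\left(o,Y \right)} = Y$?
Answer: $15$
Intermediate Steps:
$Z{\left(r \right)} = 5 r$
$c{\left(q \right)} = 15$ ($c{\left(q \right)} = 5 \cdot 3 = 15$)
$l = 0$
$- 14 l + c{\left(5 \right)} = \left(-14\right) 0 + 15 = 0 + 15 = 15$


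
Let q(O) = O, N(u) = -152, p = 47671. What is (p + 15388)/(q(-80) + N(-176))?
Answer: -63059/232 ≈ -271.81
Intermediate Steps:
(p + 15388)/(q(-80) + N(-176)) = (47671 + 15388)/(-80 - 152) = 63059/(-232) = 63059*(-1/232) = -63059/232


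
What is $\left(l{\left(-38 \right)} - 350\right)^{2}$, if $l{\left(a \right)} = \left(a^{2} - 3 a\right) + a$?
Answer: $1368900$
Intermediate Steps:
$l{\left(a \right)} = a^{2} - 2 a$
$\left(l{\left(-38 \right)} - 350\right)^{2} = \left(- 38 \left(-2 - 38\right) - 350\right)^{2} = \left(\left(-38\right) \left(-40\right) - 350\right)^{2} = \left(1520 - 350\right)^{2} = 1170^{2} = 1368900$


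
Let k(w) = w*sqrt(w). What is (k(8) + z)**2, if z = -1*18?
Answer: 836 - 576*sqrt(2) ≈ 21.413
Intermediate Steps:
z = -18
k(w) = w**(3/2)
(k(8) + z)**2 = (8**(3/2) - 18)**2 = (16*sqrt(2) - 18)**2 = (-18 + 16*sqrt(2))**2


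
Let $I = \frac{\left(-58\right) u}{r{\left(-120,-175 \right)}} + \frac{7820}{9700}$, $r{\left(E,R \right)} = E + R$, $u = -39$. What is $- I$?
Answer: $\frac{39269}{5723} \approx 6.8616$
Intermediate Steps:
$I = - \frac{39269}{5723}$ ($I = \frac{\left(-58\right) \left(-39\right)}{-120 - 175} + \frac{7820}{9700} = \frac{2262}{-295} + 7820 \cdot \frac{1}{9700} = 2262 \left(- \frac{1}{295}\right) + \frac{391}{485} = - \frac{2262}{295} + \frac{391}{485} = - \frac{39269}{5723} \approx -6.8616$)
$- I = \left(-1\right) \left(- \frac{39269}{5723}\right) = \frac{39269}{5723}$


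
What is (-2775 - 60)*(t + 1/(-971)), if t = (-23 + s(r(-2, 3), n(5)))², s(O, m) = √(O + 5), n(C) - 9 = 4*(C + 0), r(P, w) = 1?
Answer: -1472737140/971 + 130410*√6 ≈ -1.1973e+6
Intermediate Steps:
n(C) = 9 + 4*C (n(C) = 9 + 4*(C + 0) = 9 + 4*C)
s(O, m) = √(5 + O)
t = (-23 + √6)² (t = (-23 + √(5 + 1))² = (-23 + √6)² ≈ 422.32)
(-2775 - 60)*(t + 1/(-971)) = (-2775 - 60)*((23 - √6)² + 1/(-971)) = -2835*((23 - √6)² - 1/971) = -2835*(-1/971 + (23 - √6)²) = 2835/971 - 2835*(23 - √6)²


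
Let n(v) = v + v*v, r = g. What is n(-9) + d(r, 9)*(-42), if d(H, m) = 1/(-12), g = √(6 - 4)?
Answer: 151/2 ≈ 75.500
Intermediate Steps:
g = √2 ≈ 1.4142
r = √2 ≈ 1.4142
d(H, m) = -1/12
n(v) = v + v²
n(-9) + d(r, 9)*(-42) = -9*(1 - 9) - 1/12*(-42) = -9*(-8) + 7/2 = 72 + 7/2 = 151/2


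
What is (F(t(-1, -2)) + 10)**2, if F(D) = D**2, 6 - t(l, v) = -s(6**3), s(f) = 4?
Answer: 12100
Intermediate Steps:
t(l, v) = 10 (t(l, v) = 6 - (-1)*4 = 6 - 1*(-4) = 6 + 4 = 10)
(F(t(-1, -2)) + 10)**2 = (10**2 + 10)**2 = (100 + 10)**2 = 110**2 = 12100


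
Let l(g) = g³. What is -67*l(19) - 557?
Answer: -460110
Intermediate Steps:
-67*l(19) - 557 = -67*19³ - 557 = -67*6859 - 557 = -459553 - 557 = -460110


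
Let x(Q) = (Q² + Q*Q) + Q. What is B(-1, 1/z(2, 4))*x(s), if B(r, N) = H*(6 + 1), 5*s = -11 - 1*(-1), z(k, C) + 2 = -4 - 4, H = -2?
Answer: -84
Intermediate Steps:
z(k, C) = -10 (z(k, C) = -2 + (-4 - 4) = -2 - 8 = -10)
s = -2 (s = (-11 - 1*(-1))/5 = (-11 + 1)/5 = (⅕)*(-10) = -2)
x(Q) = Q + 2*Q² (x(Q) = (Q² + Q²) + Q = 2*Q² + Q = Q + 2*Q²)
B(r, N) = -14 (B(r, N) = -2*(6 + 1) = -2*7 = -14)
B(-1, 1/z(2, 4))*x(s) = -(-28)*(1 + 2*(-2)) = -(-28)*(1 - 4) = -(-28)*(-3) = -14*6 = -84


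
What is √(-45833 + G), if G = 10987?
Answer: I*√34846 ≈ 186.67*I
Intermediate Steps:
√(-45833 + G) = √(-45833 + 10987) = √(-34846) = I*√34846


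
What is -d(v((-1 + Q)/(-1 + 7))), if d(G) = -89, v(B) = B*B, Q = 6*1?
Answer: 89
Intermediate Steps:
Q = 6
v(B) = B²
-d(v((-1 + Q)/(-1 + 7))) = -1*(-89) = 89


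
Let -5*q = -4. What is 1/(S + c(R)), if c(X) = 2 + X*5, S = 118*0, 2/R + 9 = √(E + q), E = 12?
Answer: 29/8 + 5*√5/4 ≈ 6.4201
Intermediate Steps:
q = ⅘ (q = -⅕*(-4) = ⅘ ≈ 0.80000)
R = 2/(-9 + 8*√5/5) (R = 2/(-9 + √(12 + ⅘)) = 2/(-9 + √(64/5)) = 2/(-9 + 8*√5/5) ≈ -0.36885)
S = 0
c(X) = 2 + 5*X
1/(S + c(R)) = 1/(0 + (2 + 5*(-90/341 - 16*√5/341))) = 1/(0 + (2 + (-450/341 - 80*√5/341))) = 1/(0 + (232/341 - 80*√5/341)) = 1/(232/341 - 80*√5/341)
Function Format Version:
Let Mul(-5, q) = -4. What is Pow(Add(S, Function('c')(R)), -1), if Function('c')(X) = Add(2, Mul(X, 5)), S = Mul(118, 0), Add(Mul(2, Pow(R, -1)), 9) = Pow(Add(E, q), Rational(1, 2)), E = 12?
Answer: Add(Rational(29, 8), Mul(Rational(5, 4), Pow(5, Rational(1, 2)))) ≈ 6.4201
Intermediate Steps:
q = Rational(4, 5) (q = Mul(Rational(-1, 5), -4) = Rational(4, 5) ≈ 0.80000)
R = Mul(2, Pow(Add(-9, Mul(Rational(8, 5), Pow(5, Rational(1, 2)))), -1)) (R = Mul(2, Pow(Add(-9, Pow(Add(12, Rational(4, 5)), Rational(1, 2))), -1)) = Mul(2, Pow(Add(-9, Pow(Rational(64, 5), Rational(1, 2))), -1)) = Mul(2, Pow(Add(-9, Mul(Rational(8, 5), Pow(5, Rational(1, 2)))), -1)) ≈ -0.36885)
S = 0
Function('c')(X) = Add(2, Mul(5, X))
Pow(Add(S, Function('c')(R)), -1) = Pow(Add(0, Add(2, Mul(5, Add(Rational(-90, 341), Mul(Rational(-16, 341), Pow(5, Rational(1, 2))))))), -1) = Pow(Add(0, Add(2, Add(Rational(-450, 341), Mul(Rational(-80, 341), Pow(5, Rational(1, 2)))))), -1) = Pow(Add(0, Add(Rational(232, 341), Mul(Rational(-80, 341), Pow(5, Rational(1, 2))))), -1) = Pow(Add(Rational(232, 341), Mul(Rational(-80, 341), Pow(5, Rational(1, 2)))), -1)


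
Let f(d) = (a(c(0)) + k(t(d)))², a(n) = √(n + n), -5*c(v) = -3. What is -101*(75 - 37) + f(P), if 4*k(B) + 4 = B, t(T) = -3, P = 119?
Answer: -306699/80 - 7*√30/10 ≈ -3837.6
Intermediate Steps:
k(B) = -1 + B/4
c(v) = ⅗ (c(v) = -⅕*(-3) = ⅗)
a(n) = √2*√n (a(n) = √(2*n) = √2*√n)
f(d) = (-7/4 + √30/5)² (f(d) = (√2*√(⅗) + (-1 + (¼)*(-3)))² = (√2*(√15/5) + (-1 - ¾))² = (√30/5 - 7/4)² = (-7/4 + √30/5)²)
-101*(75 - 37) + f(P) = -101*(75 - 37) + (341/80 - 7*√30/10) = -101*38 + (341/80 - 7*√30/10) = -3838 + (341/80 - 7*√30/10) = -306699/80 - 7*√30/10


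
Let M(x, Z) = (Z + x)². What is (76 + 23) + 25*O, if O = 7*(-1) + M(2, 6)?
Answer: 1524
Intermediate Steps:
O = 57 (O = 7*(-1) + (6 + 2)² = -7 + 8² = -7 + 64 = 57)
(76 + 23) + 25*O = (76 + 23) + 25*57 = 99 + 1425 = 1524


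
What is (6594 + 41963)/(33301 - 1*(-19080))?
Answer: 48557/52381 ≈ 0.92700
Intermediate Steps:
(6594 + 41963)/(33301 - 1*(-19080)) = 48557/(33301 + 19080) = 48557/52381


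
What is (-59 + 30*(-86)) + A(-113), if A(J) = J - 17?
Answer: -2769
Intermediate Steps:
A(J) = -17 + J
(-59 + 30*(-86)) + A(-113) = (-59 + 30*(-86)) + (-17 - 113) = (-59 - 2580) - 130 = -2639 - 130 = -2769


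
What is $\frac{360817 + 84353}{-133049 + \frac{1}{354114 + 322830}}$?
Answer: $- \frac{60271032096}{18013344451} \approx -3.3459$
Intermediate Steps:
$\frac{360817 + 84353}{-133049 + \frac{1}{354114 + 322830}} = \frac{445170}{-133049 + \frac{1}{676944}} = \frac{445170}{- \frac{90066722255}{676944}} = 445170 \left(- \frac{676944}{90066722255}\right) = - \frac{60271032096}{18013344451}$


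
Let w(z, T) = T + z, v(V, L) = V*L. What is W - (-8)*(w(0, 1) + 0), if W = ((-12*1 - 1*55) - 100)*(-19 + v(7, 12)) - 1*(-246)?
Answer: -10601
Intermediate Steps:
v(V, L) = L*V
W = -10609 (W = ((-12*1 - 1*55) - 100)*(-19 + 12*7) - 1*(-246) = ((-12 - 55) - 100)*(-19 + 84) + 246 = (-67 - 100)*65 + 246 = -167*65 + 246 = -10855 + 246 = -10609)
W - (-8)*(w(0, 1) + 0) = -10609 - (-8)*((1 + 0) + 0) = -10609 - (-8)*(1 + 0) = -10609 - (-8) = -10609 - 1*(-8) = -10609 + 8 = -10601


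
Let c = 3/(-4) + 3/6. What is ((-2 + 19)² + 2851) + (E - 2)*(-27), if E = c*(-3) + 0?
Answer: 12695/4 ≈ 3173.8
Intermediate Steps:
c = -¼ (c = 3*(-¼) + 3*(⅙) = -¾ + ½ = -¼ ≈ -0.25000)
E = ¾ (E = -¼*(-3) + 0 = ¾ + 0 = ¾ ≈ 0.75000)
((-2 + 19)² + 2851) + (E - 2)*(-27) = ((-2 + 19)² + 2851) + (¾ - 2)*(-27) = (17² + 2851) - 5/4*(-27) = (289 + 2851) + 135/4 = 3140 + 135/4 = 12695/4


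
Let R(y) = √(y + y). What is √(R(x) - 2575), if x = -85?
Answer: √(-2575 + I*√170) ≈ 0.1285 + 50.745*I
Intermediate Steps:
R(y) = √2*√y (R(y) = √(2*y) = √2*√y)
√(R(x) - 2575) = √(√2*√(-85) - 2575) = √(√2*(I*√85) - 2575) = √(I*√170 - 2575) = √(-2575 + I*√170)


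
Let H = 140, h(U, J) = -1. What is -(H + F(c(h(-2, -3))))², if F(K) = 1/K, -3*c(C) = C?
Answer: -20449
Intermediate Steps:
c(C) = -C/3
F(K) = 1/K
-(H + F(c(h(-2, -3))))² = -(140 + 1/(-⅓*(-1)))² = -(140 + 1/(⅓))² = -(140 + 3)² = -1*143² = -1*20449 = -20449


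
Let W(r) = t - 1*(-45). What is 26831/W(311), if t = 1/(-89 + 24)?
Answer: 1744015/2924 ≈ 596.45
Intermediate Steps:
t = -1/65 (t = 1/(-65) = -1/65 ≈ -0.015385)
W(r) = 2924/65 (W(r) = -1/65 - 1*(-45) = -1/65 + 45 = 2924/65)
26831/W(311) = 26831/(2924/65) = 26831*(65/2924) = 1744015/2924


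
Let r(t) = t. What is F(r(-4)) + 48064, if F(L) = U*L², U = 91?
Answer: 49520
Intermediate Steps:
F(L) = 91*L²
F(r(-4)) + 48064 = 91*(-4)² + 48064 = 91*16 + 48064 = 1456 + 48064 = 49520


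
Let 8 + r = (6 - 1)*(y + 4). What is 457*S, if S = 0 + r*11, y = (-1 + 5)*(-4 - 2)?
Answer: -542916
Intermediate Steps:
y = -24 (y = 4*(-6) = -24)
r = -108 (r = -8 + (6 - 1)*(-24 + 4) = -8 + 5*(-20) = -8 - 100 = -108)
S = -1188 (S = 0 - 108*11 = 0 - 1188 = -1188)
457*S = 457*(-1188) = -542916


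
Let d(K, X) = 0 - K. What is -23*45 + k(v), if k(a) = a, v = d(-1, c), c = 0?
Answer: -1034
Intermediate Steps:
d(K, X) = -K
v = 1 (v = -1*(-1) = 1)
-23*45 + k(v) = -23*45 + 1 = -1035 + 1 = -1034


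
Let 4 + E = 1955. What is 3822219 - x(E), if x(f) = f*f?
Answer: 15818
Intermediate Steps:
E = 1951 (E = -4 + 1955 = 1951)
x(f) = f²
3822219 - x(E) = 3822219 - 1*1951² = 3822219 - 1*3806401 = 3822219 - 3806401 = 15818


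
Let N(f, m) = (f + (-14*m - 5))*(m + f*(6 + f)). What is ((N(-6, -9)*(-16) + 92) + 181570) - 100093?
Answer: 98129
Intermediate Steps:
N(f, m) = (m + f*(6 + f))*(-5 + f - 14*m) (N(f, m) = (f + (-5 - 14*m))*(m + f*(6 + f)) = (-5 + f - 14*m)*(m + f*(6 + f)) = (m + f*(6 + f))*(-5 + f - 14*m))
((N(-6, -9)*(-16) + 92) + 181570) - 100093 = ((((-6)² + (-6)³ - 30*(-6) - 14*(-9)² - 5*(-9) - 83*(-6)*(-9) - 14*(-9)*(-6)²)*(-16) + 92) + 181570) - 100093 = (((36 - 216 + 180 - 14*81 + 45 - 4482 - 14*(-9)*36)*(-16) + 92) + 181570) - 100093 = (((36 - 216 + 180 - 1134 + 45 - 4482 + 4536)*(-16) + 92) + 181570) - 100093 = ((-1035*(-16) + 92) + 181570) - 100093 = ((16560 + 92) + 181570) - 100093 = (16652 + 181570) - 100093 = 198222 - 100093 = 98129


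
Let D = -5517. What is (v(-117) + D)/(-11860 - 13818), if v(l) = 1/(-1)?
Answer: 2759/12839 ≈ 0.21489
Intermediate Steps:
v(l) = -1
(v(-117) + D)/(-11860 - 13818) = (-1 - 5517)/(-11860 - 13818) = -5518/(-25678) = -5518*(-1/25678) = 2759/12839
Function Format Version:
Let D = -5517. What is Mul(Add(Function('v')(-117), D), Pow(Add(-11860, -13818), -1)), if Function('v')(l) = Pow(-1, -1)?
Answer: Rational(2759, 12839) ≈ 0.21489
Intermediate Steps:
Function('v')(l) = -1
Mul(Add(Function('v')(-117), D), Pow(Add(-11860, -13818), -1)) = Mul(Add(-1, -5517), Pow(Add(-11860, -13818), -1)) = Mul(-5518, Pow(-25678, -1)) = Mul(-5518, Rational(-1, 25678)) = Rational(2759, 12839)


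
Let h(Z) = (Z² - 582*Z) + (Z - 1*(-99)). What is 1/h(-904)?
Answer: 1/1342539 ≈ 7.4486e-7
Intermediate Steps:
h(Z) = 99 + Z² - 581*Z (h(Z) = (Z² - 582*Z) + (Z + 99) = (Z² - 582*Z) + (99 + Z) = 99 + Z² - 581*Z)
1/h(-904) = 1/(99 + (-904)² - 581*(-904)) = 1/(99 + 817216 + 525224) = 1/1342539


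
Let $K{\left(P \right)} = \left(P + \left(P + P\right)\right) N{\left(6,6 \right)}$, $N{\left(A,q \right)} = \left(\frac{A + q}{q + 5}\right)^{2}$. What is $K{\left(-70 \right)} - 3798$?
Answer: $- \frac{489798}{121} \approx -4047.9$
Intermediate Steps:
$N{\left(A,q \right)} = \frac{\left(A + q\right)^{2}}{\left(5 + q\right)^{2}}$ ($N{\left(A,q \right)} = \left(\frac{A + q}{5 + q}\right)^{2} = \frac{\left(A + q\right)^{2}}{\left(5 + q\right)^{2}}$)
$K{\left(P \right)} = \frac{432 P}{121}$ ($K{\left(P \right)} = \left(P + \left(P + P\right)\right) \frac{\left(6 + 6\right)^{2}}{\left(5 + 6\right)^{2}} = \left(P + 2 P\right) \frac{12^{2}}{121} = 3 P \frac{1}{121} \cdot 144 = 3 P \frac{144}{121} = \frac{432 P}{121}$)
$K{\left(-70 \right)} - 3798 = \frac{432}{121} \left(-70\right) - 3798 = - \frac{30240}{121} - 3798 = - \frac{489798}{121}$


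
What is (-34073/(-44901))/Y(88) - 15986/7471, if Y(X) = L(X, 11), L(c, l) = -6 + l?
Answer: -3334377547/1677276855 ≈ -1.9880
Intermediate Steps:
Y(X) = 5 (Y(X) = -6 + 11 = 5)
(-34073/(-44901))/Y(88) - 15986/7471 = -34073/(-44901)/5 - 15986/7471 = -34073*(-1/44901)*(⅕) - 15986*1/7471 = (34073/44901)*(⅕) - 15986/7471 = 34073/224505 - 15986/7471 = -3334377547/1677276855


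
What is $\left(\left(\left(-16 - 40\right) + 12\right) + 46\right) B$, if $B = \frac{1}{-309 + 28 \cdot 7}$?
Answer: $- \frac{2}{113} \approx -0.017699$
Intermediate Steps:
$B = - \frac{1}{113}$ ($B = \frac{1}{-309 + 196} = \frac{1}{-113} = - \frac{1}{113} \approx -0.0088496$)
$\left(\left(\left(-16 - 40\right) + 12\right) + 46\right) B = \left(\left(\left(-16 - 40\right) + 12\right) + 46\right) \left(- \frac{1}{113}\right) = \left(\left(-56 + 12\right) + 46\right) \left(- \frac{1}{113}\right) = \left(-44 + 46\right) \left(- \frac{1}{113}\right) = 2 \left(- \frac{1}{113}\right) = - \frac{2}{113}$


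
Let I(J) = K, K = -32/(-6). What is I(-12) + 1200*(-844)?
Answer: -3038384/3 ≈ -1.0128e+6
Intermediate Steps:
K = 16/3 (K = -32*(-⅙) = 16/3 ≈ 5.3333)
I(J) = 16/3
I(-12) + 1200*(-844) = 16/3 + 1200*(-844) = 16/3 - 1012800 = -3038384/3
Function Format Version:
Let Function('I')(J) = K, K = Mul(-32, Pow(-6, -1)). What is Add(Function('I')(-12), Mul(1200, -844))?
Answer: Rational(-3038384, 3) ≈ -1.0128e+6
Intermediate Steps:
K = Rational(16, 3) (K = Mul(-32, Rational(-1, 6)) = Rational(16, 3) ≈ 5.3333)
Function('I')(J) = Rational(16, 3)
Add(Function('I')(-12), Mul(1200, -844)) = Add(Rational(16, 3), Mul(1200, -844)) = Add(Rational(16, 3), -1012800) = Rational(-3038384, 3)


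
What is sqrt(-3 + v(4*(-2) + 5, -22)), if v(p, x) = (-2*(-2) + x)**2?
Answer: sqrt(321) ≈ 17.916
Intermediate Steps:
v(p, x) = (4 + x)**2
sqrt(-3 + v(4*(-2) + 5, -22)) = sqrt(-3 + (4 - 22)**2) = sqrt(-3 + (-18)**2) = sqrt(-3 + 324) = sqrt(321)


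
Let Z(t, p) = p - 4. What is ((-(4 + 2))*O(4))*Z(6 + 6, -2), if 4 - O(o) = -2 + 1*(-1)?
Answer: 252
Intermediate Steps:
O(o) = 7 (O(o) = 4 - (-2 + 1*(-1)) = 4 - (-2 - 1) = 4 - 1*(-3) = 4 + 3 = 7)
Z(t, p) = -4 + p
((-(4 + 2))*O(4))*Z(6 + 6, -2) = (-(4 + 2)*7)*(-4 - 2) = (-1*6*7)*(-6) = -6*7*(-6) = -42*(-6) = 252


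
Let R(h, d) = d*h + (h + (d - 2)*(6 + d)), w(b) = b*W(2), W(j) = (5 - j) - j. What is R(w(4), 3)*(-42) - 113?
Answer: -1163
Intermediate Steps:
W(j) = 5 - 2*j
w(b) = b (w(b) = b*(5 - 2*2) = b*(5 - 4) = b*1 = b)
R(h, d) = h + d*h + (-2 + d)*(6 + d) (R(h, d) = d*h + (h + (-2 + d)*(6 + d)) = h + d*h + (-2 + d)*(6 + d))
R(w(4), 3)*(-42) - 113 = (-12 + 4 + 3**2 + 4*3 + 3*4)*(-42) - 113 = (-12 + 4 + 9 + 12 + 12)*(-42) - 113 = 25*(-42) - 113 = -1050 - 113 = -1163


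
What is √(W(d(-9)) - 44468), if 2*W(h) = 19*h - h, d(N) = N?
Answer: I*√44549 ≈ 211.07*I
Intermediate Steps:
W(h) = 9*h (W(h) = (19*h - h)/2 = (18*h)/2 = 9*h)
√(W(d(-9)) - 44468) = √(9*(-9) - 44468) = √(-81 - 44468) = √(-44549) = I*√44549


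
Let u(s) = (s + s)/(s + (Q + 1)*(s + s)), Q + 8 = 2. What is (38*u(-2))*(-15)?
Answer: 380/3 ≈ 126.67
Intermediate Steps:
Q = -6 (Q = -8 + 2 = -6)
u(s) = -2/9 (u(s) = (s + s)/(s + (-6 + 1)*(s + s)) = (2*s)/(s - 10*s) = (2*s)/((-9*s)) = (2*s)*(-1/(9*s)) = -2/9)
(38*u(-2))*(-15) = (38*(-2/9))*(-15) = -76/9*(-15) = 380/3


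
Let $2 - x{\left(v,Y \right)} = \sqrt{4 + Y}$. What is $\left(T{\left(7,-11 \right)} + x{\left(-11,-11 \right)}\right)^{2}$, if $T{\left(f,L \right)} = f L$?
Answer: $\left(75 + i \sqrt{7}\right)^{2} \approx 5618.0 + 396.86 i$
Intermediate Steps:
$x{\left(v,Y \right)} = 2 - \sqrt{4 + Y}$
$T{\left(f,L \right)} = L f$
$\left(T{\left(7,-11 \right)} + x{\left(-11,-11 \right)}\right)^{2} = \left(\left(-11\right) 7 + \left(2 - \sqrt{4 - 11}\right)\right)^{2} = \left(-77 + \left(2 - \sqrt{-7}\right)\right)^{2} = \left(-77 + \left(2 - i \sqrt{7}\right)\right)^{2} = \left(-75 - i \sqrt{7}\right)^{2}$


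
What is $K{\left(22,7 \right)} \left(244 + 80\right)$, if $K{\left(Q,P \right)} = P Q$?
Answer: $49896$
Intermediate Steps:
$K{\left(22,7 \right)} \left(244 + 80\right) = 7 \cdot 22 \left(244 + 80\right) = 154 \cdot 324 = 49896$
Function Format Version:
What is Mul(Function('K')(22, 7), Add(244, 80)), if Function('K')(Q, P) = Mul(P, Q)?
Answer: 49896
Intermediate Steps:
Mul(Function('K')(22, 7), Add(244, 80)) = Mul(Mul(7, 22), Add(244, 80)) = Mul(154, 324) = 49896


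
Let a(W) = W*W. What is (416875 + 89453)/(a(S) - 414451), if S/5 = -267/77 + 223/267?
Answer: -214010911959768/175103813474831 ≈ -1.2222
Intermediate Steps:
S = -270590/20559 (S = 5*(-267/77 + 223/267) = 5*(-54118/20559) = -270590/20559 ≈ -13.162)
a(W) = W²
(416875 + 89453)/(a(S) - 414451) = (416875 + 89453)/((-270590/20559)² - 414451) = 506328/(73218948100/422672481 - 414451) = 506328/(-175103813474831/422672481) = 506328*(-422672481/175103813474831) = -214010911959768/175103813474831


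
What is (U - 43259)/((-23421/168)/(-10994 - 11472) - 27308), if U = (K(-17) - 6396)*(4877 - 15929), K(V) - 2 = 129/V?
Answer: -1512257310035696/584053321937 ≈ -2589.2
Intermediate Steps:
K(V) = 2 + 129/V
U = 1202756004/17 (U = ((2 + 129/(-17)) - 6396)*(4877 - 15929) = ((2 + 129*(-1/17)) - 6396)*(-11052) = ((2 - 129/17) - 6396)*(-11052) = (-95/17 - 6396)*(-11052) = -108827/17*(-11052) = 1202756004/17 ≈ 7.0750e+7)
(U - 43259)/((-23421/168)/(-10994 - 11472) - 27308) = (1202756004/17 - 43259)/((-23421/168)/(-10994 - 11472) - 27308) = 1202020601/(17*(-23421*1/168/(-22466) - 27308)) = 1202020601/(17*(-7807/56*(-1/22466) - 27308)) = 1202020601/(17*(7807/1258096 - 27308)) = 1202020601/(17*(-34356077761/1258096)) = (1202020601/17)*(-1258096/34356077761) = -1512257310035696/584053321937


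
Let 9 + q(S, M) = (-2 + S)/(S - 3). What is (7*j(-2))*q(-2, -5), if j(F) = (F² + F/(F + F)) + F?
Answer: -287/2 ≈ -143.50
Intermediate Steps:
q(S, M) = -9 + (-2 + S)/(-3 + S) (q(S, M) = -9 + (-2 + S)/(S - 3) = -9 + (-2 + S)/(-3 + S))
j(F) = ½ + F + F² (j(F) = (F² + F/((2*F))) + F = (F² + (1/(2*F))*F) + F = (F² + ½) + F = (½ + F²) + F = ½ + F + F²)
(7*j(-2))*q(-2, -5) = (7*(½ - 2 + (-2)²))*((25 - 8*(-2))/(-3 - 2)) = (7*(½ - 2 + 4))*((25 + 16)/(-5)) = (7*(5/2))*(-⅕*41) = (35/2)*(-41/5) = -287/2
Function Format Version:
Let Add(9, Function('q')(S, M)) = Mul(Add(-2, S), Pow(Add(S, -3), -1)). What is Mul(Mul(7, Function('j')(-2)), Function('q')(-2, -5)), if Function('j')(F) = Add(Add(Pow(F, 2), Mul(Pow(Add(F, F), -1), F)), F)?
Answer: Rational(-287, 2) ≈ -143.50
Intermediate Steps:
Function('q')(S, M) = Add(-9, Mul(Pow(Add(-3, S), -1), Add(-2, S))) (Function('q')(S, M) = Add(-9, Mul(Add(-2, S), Pow(Add(S, -3), -1))) = Add(-9, Mul(Add(-2, S), Pow(Add(-3, S), -1))) = Add(-9, Mul(Pow(Add(-3, S), -1), Add(-2, S))))
Function('j')(F) = Add(Rational(1, 2), F, Pow(F, 2)) (Function('j')(F) = Add(Add(Pow(F, 2), Mul(Pow(Mul(2, F), -1), F)), F) = Add(Add(Pow(F, 2), Mul(Mul(Rational(1, 2), Pow(F, -1)), F)), F) = Add(Add(Pow(F, 2), Rational(1, 2)), F) = Add(Add(Rational(1, 2), Pow(F, 2)), F) = Add(Rational(1, 2), F, Pow(F, 2)))
Mul(Mul(7, Function('j')(-2)), Function('q')(-2, -5)) = Mul(Mul(7, Add(Rational(1, 2), -2, Pow(-2, 2))), Mul(Pow(Add(-3, -2), -1), Add(25, Mul(-8, -2)))) = Mul(Mul(7, Add(Rational(1, 2), -2, 4)), Mul(Pow(-5, -1), Add(25, 16))) = Mul(Mul(7, Rational(5, 2)), Mul(Rational(-1, 5), 41)) = Mul(Rational(35, 2), Rational(-41, 5)) = Rational(-287, 2)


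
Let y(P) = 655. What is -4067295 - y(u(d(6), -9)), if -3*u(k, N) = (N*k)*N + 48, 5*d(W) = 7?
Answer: -4067950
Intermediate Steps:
d(W) = 7/5 (d(W) = (⅕)*7 = 7/5)
u(k, N) = -16 - k*N²/3 (u(k, N) = -((N*k)*N + 48)/3 = -(k*N² + 48)/3 = -(48 + k*N²)/3 = -16 - k*N²/3)
-4067295 - y(u(d(6), -9)) = -4067295 - 1*655 = -4067295 - 655 = -4067950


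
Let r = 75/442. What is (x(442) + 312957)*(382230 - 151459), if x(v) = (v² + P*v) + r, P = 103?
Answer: 56492844416179/442 ≈ 1.2781e+11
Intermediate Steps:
r = 75/442 (r = 75*(1/442) = 75/442 ≈ 0.16968)
x(v) = 75/442 + v² + 103*v (x(v) = (v² + 103*v) + 75/442 = 75/442 + v² + 103*v)
(x(442) + 312957)*(382230 - 151459) = ((75/442 + 442² + 103*442) + 312957)*(382230 - 151459) = ((75/442 + 195364 + 45526) + 312957)*230771 = (106473455/442 + 312957)*230771 = (244800449/442)*230771 = 56492844416179/442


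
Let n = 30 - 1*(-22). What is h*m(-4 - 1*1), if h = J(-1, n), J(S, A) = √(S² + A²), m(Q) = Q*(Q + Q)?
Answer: 50*√2705 ≈ 2600.5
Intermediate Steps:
m(Q) = 2*Q² (m(Q) = Q*(2*Q) = 2*Q²)
n = 52 (n = 30 + 22 = 52)
J(S, A) = √(A² + S²)
h = √2705 (h = √(52² + (-1)²) = √(2704 + 1) = √2705 ≈ 52.010)
h*m(-4 - 1*1) = √2705*(2*(-4 - 1*1)²) = √2705*(2*(-4 - 1)²) = √2705*(2*(-5)²) = √2705*(2*25) = √2705*50 = 50*√2705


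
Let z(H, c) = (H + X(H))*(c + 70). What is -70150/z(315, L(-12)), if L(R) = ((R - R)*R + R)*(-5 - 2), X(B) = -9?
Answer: -35075/23562 ≈ -1.4886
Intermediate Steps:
L(R) = -7*R (L(R) = (0*R + R)*(-7) = (0 + R)*(-7) = R*(-7) = -7*R)
z(H, c) = (-9 + H)*(70 + c) (z(H, c) = (H - 9)*(c + 70) = (-9 + H)*(70 + c))
-70150/z(315, L(-12)) = -70150/(-630 - (-63)*(-12) + 70*315 + 315*(-7*(-12))) = -70150/(-630 - 9*84 + 22050 + 315*84) = -70150/(-630 - 756 + 22050 + 26460) = -70150/47124 = -70150*1/47124 = -35075/23562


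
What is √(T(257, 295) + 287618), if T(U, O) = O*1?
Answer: √287913 ≈ 536.58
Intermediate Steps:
T(U, O) = O
√(T(257, 295) + 287618) = √(295 + 287618) = √287913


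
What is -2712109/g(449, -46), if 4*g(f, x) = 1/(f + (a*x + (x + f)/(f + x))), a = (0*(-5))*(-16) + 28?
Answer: 9090989368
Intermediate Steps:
a = 28 (a = 0*(-16) + 28 = 0 + 28 = 28)
g(f, x) = 1/(4*(1 + f + 28*x)) (g(f, x) = 1/(4*(f + (28*x + (x + f)/(f + x)))) = 1/(4*(f + (28*x + (f + x)/(f + x)))) = 1/(4*(f + (28*x + 1))) = 1/(4*(f + (1 + 28*x))) = 1/(4*(1 + f + 28*x)))
-2712109/g(449, -46) = -2712109/(1/(4*(1 + 449 + 28*(-46)))) = -2712109/(1/(4*(1 + 449 - 1288))) = -2712109/((1/4)/(-838)) = -2712109/((1/4)*(-1/838)) = -2712109/(-1/3352) = -2712109*(-3352) = 9090989368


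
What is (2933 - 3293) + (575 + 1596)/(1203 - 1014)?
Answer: -65869/189 ≈ -348.51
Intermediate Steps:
(2933 - 3293) + (575 + 1596)/(1203 - 1014) = -360 + 2171/189 = -65869/189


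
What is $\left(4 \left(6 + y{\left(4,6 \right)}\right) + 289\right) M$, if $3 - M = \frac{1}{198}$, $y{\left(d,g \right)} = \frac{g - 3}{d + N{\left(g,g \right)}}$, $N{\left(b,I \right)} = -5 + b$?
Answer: $\frac{935161}{990} \approx 944.61$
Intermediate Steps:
$y{\left(d,g \right)} = \frac{-3 + g}{-5 + d + g}$ ($y{\left(d,g \right)} = \frac{g - 3}{d + \left(-5 + g\right)} = \frac{-3 + g}{-5 + d + g}$)
$M = \frac{593}{198}$ ($M = 3 - \frac{1}{198} = \frac{593}{198} \approx 2.9949$)
$\left(4 \left(6 + y{\left(4,6 \right)}\right) + 289\right) M = \left(4 \left(6 + \frac{-3 + 6}{-5 + 4 + 6}\right) + 289\right) \frac{593}{198} = \left(4 \left(6 + \frac{1}{5} \cdot 3\right) + 289\right) \frac{593}{198} = \left(4 \left(6 + \frac{3}{5}\right) + 289\right) \frac{593}{198} = \left(4 \cdot \frac{33}{5} + 289\right) \frac{593}{198} = \left(\frac{132}{5} + 289\right) \frac{593}{198} = \frac{1577}{5} \cdot \frac{593}{198} = \frac{935161}{990}$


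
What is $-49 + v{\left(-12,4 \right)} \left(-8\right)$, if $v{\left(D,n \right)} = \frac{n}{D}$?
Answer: $- \frac{139}{3} \approx -46.333$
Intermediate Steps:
$-49 + v{\left(-12,4 \right)} \left(-8\right) = -49 + \frac{4}{-12} \left(-8\right) = -49 + 4 \left(- \frac{1}{12}\right) \left(-8\right) = -49 - - \frac{8}{3} = -49 + \frac{8}{3} = - \frac{139}{3}$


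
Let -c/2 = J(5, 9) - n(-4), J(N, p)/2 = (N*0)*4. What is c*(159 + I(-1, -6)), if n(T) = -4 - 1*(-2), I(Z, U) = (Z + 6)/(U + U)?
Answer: -1903/3 ≈ -634.33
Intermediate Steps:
I(Z, U) = (6 + Z)/(2*U) (I(Z, U) = (6 + Z)/((2*U)) = (6 + Z)*(1/(2*U)) = (6 + Z)/(2*U))
n(T) = -2 (n(T) = -4 + 2 = -2)
J(N, p) = 0 (J(N, p) = 2*((N*0)*4) = 2*(0*4) = 2*0 = 0)
c = -4 (c = -2*(0 - 1*(-2)) = -2*(0 + 2) = -2*2 = -4)
c*(159 + I(-1, -6)) = -4*(159 + (½)*(6 - 1)/(-6)) = -4*(159 + (½)*(-⅙)*5) = -4*(159 - 5/12) = -4*1903/12 = -1903/3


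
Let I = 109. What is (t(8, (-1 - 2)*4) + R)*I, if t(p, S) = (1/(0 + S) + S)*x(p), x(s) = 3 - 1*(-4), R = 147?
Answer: 81641/12 ≈ 6803.4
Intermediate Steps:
x(s) = 7 (x(s) = 3 + 4 = 7)
t(p, S) = 7*S + 7/S (t(p, S) = (1/(0 + S) + S)*7 = (1/S + S)*7 = (S + 1/S)*7 = 7*S + 7/S)
(t(8, (-1 - 2)*4) + R)*I = ((7*((-1 - 2)*4) + 7/(((-1 - 2)*4))) + 147)*109 = ((7*(-3*4) + 7/((-3*4))) + 147)*109 = ((7*(-12) + 7/(-12)) + 147)*109 = ((-84 + 7*(-1/12)) + 147)*109 = ((-84 - 7/12) + 147)*109 = (-1015/12 + 147)*109 = (749/12)*109 = 81641/12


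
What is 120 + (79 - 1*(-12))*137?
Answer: 12587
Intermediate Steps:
120 + (79 - 1*(-12))*137 = 120 + (79 + 12)*137 = 120 + 91*137 = 120 + 12467 = 12587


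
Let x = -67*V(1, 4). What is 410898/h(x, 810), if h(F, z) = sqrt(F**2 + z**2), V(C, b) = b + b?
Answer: 205449*sqrt(235849)/235849 ≈ 423.05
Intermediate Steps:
V(C, b) = 2*b
x = -536 (x = -134*4 = -67*8 = -536)
410898/h(x, 810) = 410898/(sqrt((-536)**2 + 810**2)) = 410898/(sqrt(287296 + 656100)) = 410898/(sqrt(943396)) = 410898/((2*sqrt(235849))) = 410898*(sqrt(235849)/471698) = 205449*sqrt(235849)/235849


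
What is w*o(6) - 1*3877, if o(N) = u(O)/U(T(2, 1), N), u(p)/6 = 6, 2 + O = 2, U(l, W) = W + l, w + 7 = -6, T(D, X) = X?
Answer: -27607/7 ≈ -3943.9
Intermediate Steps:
w = -13 (w = -7 - 6 = -13)
O = 0 (O = -2 + 2 = 0)
u(p) = 36 (u(p) = 6*6 = 36)
o(N) = 36/(1 + N) (o(N) = 36/(N + 1) = 36/(1 + N))
w*o(6) - 1*3877 = -468/(1 + 6) - 1*3877 = -468/7 - 3877 = -27607/7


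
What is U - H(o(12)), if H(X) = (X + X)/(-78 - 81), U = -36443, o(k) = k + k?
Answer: -1931463/53 ≈ -36443.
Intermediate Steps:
o(k) = 2*k
H(X) = -2*X/159 (H(X) = (2*X)/(-159) = (2*X)*(-1/159) = -2*X/159)
U - H(o(12)) = -36443 - (-2)*2*12/159 = -36443 - (-2)*24/159 = -36443 - 1*(-16/53) = -36443 + 16/53 = -1931463/53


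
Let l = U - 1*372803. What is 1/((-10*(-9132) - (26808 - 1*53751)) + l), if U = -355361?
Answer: -1/609901 ≈ -1.6396e-6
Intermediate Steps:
l = -728164 (l = -355361 - 1*372803 = -355361 - 372803 = -728164)
1/((-10*(-9132) - (26808 - 1*53751)) + l) = 1/((-10*(-9132) - (26808 - 1*53751)) - 728164) = 1/((91320 - (26808 - 53751)) - 728164) = 1/((91320 - 1*(-26943)) - 728164) = 1/((91320 + 26943) - 728164) = 1/(118263 - 728164) = 1/(-609901) = -1/609901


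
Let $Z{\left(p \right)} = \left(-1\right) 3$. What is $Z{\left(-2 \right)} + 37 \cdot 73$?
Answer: $2698$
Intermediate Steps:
$Z{\left(p \right)} = -3$
$Z{\left(-2 \right)} + 37 \cdot 73 = -3 + 37 \cdot 73 = -3 + 2701 = 2698$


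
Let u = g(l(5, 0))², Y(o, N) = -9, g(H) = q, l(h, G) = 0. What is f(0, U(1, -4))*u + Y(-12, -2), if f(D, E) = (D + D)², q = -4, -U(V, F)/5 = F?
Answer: -9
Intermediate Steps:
U(V, F) = -5*F
g(H) = -4
u = 16 (u = (-4)² = 16)
f(D, E) = 4*D² (f(D, E) = (2*D)² = 4*D²)
f(0, U(1, -4))*u + Y(-12, -2) = (4*0²)*16 - 9 = (4*0)*16 - 9 = 0*16 - 9 = 0 - 9 = -9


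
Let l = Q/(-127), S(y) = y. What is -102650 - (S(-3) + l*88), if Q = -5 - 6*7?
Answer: -13040305/127 ≈ -1.0268e+5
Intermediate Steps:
Q = -47 (Q = -5 - 42 = -47)
l = 47/127 (l = -47/(-127) = -47*(-1/127) = 47/127 ≈ 0.37008)
-102650 - (S(-3) + l*88) = -102650 - (-3 + (47/127)*88) = -102650 - (-3 + 4136/127) = -102650 - 1*3755/127 = -102650 - 3755/127 = -13040305/127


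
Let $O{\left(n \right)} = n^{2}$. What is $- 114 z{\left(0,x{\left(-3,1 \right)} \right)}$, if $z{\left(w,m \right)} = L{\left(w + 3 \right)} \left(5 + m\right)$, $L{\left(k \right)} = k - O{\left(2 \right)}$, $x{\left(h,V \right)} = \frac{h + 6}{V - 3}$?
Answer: $399$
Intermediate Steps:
$x{\left(h,V \right)} = \frac{6 + h}{-3 + V}$
$L{\left(k \right)} = -4 + k$ ($L{\left(k \right)} = k - 2^{2} = k - 4 = -4 + k$)
$z{\left(w,m \right)} = \left(-1 + w\right) \left(5 + m\right)$ ($z{\left(w,m \right)} = \left(-4 + \left(w + 3\right)\right) \left(5 + m\right) = \left(-4 + \left(3 + w\right)\right) \left(5 + m\right) = \left(-1 + w\right) \left(5 + m\right)$)
$- 114 z{\left(0,x{\left(-3,1 \right)} \right)} = - 114 \left(-1 + 0\right) \left(5 + \frac{6 - 3}{-3 + 1}\right) = - 114 \left(- (5 + \frac{1}{-2} \cdot 3)\right) = - 114 \left(- (5 - \frac{3}{2})\right) = - 114 \left(\left(-1\right) \frac{7}{2}\right) = \left(-114\right) \left(- \frac{7}{2}\right) = 399$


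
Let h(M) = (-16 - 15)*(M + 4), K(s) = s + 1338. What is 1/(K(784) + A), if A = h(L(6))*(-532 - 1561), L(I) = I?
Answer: 1/650952 ≈ 1.5362e-6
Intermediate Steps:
K(s) = 1338 + s
h(M) = -124 - 31*M (h(M) = -31*(4 + M) = -124 - 31*M)
A = 648830 (A = (-124 - 31*6)*(-532 - 1561) = (-124 - 186)*(-2093) = -310*(-2093) = 648830)
1/(K(784) + A) = 1/((1338 + 784) + 648830) = 1/(2122 + 648830) = 1/650952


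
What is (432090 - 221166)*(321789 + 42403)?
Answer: 76816833408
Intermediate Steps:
(432090 - 221166)*(321789 + 42403) = 210924*364192 = 76816833408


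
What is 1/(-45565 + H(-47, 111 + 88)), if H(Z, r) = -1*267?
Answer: -1/45832 ≈ -2.1819e-5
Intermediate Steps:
H(Z, r) = -267
1/(-45565 + H(-47, 111 + 88)) = 1/(-45565 - 267) = 1/(-45832) = -1/45832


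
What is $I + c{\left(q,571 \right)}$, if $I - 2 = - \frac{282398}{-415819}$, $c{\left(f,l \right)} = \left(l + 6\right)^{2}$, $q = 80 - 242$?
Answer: $\frac{138439317887}{415819} \approx 3.3293 \cdot 10^{5}$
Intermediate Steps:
$q = -162$
$c{\left(f,l \right)} = \left(6 + l\right)^{2}$
$I = \frac{1114036}{415819}$ ($I = 2 - \frac{282398}{-415819} = 2 - - \frac{282398}{415819} = 2 + \frac{282398}{415819} = \frac{1114036}{415819} \approx 2.6791$)
$I + c{\left(q,571 \right)} = \frac{1114036}{415819} + \left(6 + 571\right)^{2} = \frac{1114036}{415819} + 577^{2} = \frac{1114036}{415819} + 332929 = \frac{138439317887}{415819}$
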